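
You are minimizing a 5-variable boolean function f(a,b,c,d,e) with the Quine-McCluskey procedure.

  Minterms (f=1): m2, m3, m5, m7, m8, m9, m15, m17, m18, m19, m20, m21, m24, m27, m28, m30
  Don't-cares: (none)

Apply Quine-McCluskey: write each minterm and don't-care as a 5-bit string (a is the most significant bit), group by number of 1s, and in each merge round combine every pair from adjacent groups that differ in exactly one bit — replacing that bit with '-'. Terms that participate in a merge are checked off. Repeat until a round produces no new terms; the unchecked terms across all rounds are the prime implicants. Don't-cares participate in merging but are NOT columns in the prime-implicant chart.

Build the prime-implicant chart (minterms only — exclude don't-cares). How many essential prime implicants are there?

5

[col 0] 00010*, 00011*, 00101*, 00111*, 01000*, 01001*, 01111*, 10001*, 10010*, 10011*, 10100*, 10101*, 11000*, 11011*, 11100*, 11110*
[col 1] -0010*, -0011*, -0101, -1000, 0-111, 00-11, 0001-*, 001-1, 0100-, 1-011, 1-100, 10-01, 100-1, 1001-*, 1010-, 11-00, 111-0
[col 2] -001-
Prime implicants: -001-, -0101, -1000, 0-111, 00-11, 001-1, 0100-, 1-011, 1-100, 10-01, 100-1, 1010-, 11-00, 111-0
PI chart (minterm → PIs covering it):
  2 | -001-  (sole → essential)
  3 | -001-,00-11
  5 | -0101,001-1
  7 | 0-111,00-11,001-1
  8 | -1000,0100-
  9 | 0100-  (sole → essential)
  15 | 0-111  (sole → essential)
  17 | 10-01,100-1
  18 | -001-  (sole → essential)
  19 | -001-,1-011,100-1
  20 | 1-100,1010-
  21 | -0101,10-01,1010-
  24 | -1000,11-00
  27 | 1-011  (sole → essential)
  28 | 1-100,11-00,111-0
  30 | 111-0  (sole → essential)
Essential prime implicants: -001-, 0-111, 0100-, 1-011, 111-0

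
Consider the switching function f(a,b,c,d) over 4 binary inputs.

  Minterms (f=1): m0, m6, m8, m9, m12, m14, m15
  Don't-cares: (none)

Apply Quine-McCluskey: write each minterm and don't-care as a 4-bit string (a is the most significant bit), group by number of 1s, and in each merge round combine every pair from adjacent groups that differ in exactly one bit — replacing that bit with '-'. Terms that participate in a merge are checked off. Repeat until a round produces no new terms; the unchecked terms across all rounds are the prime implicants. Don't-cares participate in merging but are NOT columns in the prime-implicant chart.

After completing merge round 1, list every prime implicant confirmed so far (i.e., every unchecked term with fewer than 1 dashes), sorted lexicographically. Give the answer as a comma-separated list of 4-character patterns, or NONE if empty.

[col 0] 0000*, 0110*, 1000*, 1001*, 1100*, 1110*, 1111*
[col 1] -000, -110, 1-00, 100-, 11-0, 111-
Prime implicants: -000, -110, 1-00, 100-, 11-0, 111-

NONE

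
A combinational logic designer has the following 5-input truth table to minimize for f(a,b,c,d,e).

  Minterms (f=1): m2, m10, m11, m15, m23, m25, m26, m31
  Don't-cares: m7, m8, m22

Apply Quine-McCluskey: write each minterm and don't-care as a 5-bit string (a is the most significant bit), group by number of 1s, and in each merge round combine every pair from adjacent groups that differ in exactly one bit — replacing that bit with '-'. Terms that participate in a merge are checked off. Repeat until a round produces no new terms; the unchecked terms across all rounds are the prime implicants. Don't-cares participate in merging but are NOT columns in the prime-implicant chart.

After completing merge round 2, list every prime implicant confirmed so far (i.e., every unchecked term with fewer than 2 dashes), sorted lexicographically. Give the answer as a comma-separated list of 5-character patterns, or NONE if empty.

-1010, 0-010, 01-11, 010-0, 0101-, 1011-, 11001

size-2^0 implicants → 00010(✓)  00111(✓)  01000(✓)  01010(✓)  01011(✓)  01111(✓)  10110(✓)  10111(✓)  11001  11010(✓)  11111(✓)
size-2^1 implicants → -0111(✓)  -1010  -1111(✓)  0-010  0-111(✓)  01-11  010-0  0101-  1-111(✓)  1011-
size-2^2 implicants → --111
Unchecked terms (primes): --111, -1010, 0-010, 01-11, 010-0, 0101-, 1011-, 11001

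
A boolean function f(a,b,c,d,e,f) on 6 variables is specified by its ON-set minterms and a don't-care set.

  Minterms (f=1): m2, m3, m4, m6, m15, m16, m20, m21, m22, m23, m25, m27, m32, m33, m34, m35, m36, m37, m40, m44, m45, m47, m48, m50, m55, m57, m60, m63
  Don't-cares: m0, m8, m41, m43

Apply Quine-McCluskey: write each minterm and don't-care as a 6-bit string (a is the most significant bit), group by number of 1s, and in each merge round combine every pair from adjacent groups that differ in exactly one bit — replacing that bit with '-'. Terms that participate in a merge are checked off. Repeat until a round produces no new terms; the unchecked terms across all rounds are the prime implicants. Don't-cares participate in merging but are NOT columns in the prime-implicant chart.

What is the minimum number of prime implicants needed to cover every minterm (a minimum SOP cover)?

size-2^0 implicants → 000000(✓)  000010(✓)  000011(✓)  000100(✓)  000110(✓)  001000(✓)  001111(✓)  010000(✓)  010100(✓)  010101(✓)  010110(✓)  010111(✓)  011001(✓)  011011(✓)  100000(✓)  100001(✓)  100010(✓)  100011(✓)  100100(✓)  100101(✓)  101000(✓)  101001(✓)  101011(✓)  101100(✓)  101101(✓)  101111(✓)  110000(✓)  110010(✓)  110111(✓)  111001(✓)  111100(✓)  111111(✓)
size-2^1 implicants → -00000(✓)  -00010(✓)  -00011(✓)  -00100(✓)  -01000(✓)  -01111  -10000(✓)  -10111  -11001  0-0000(✓)  0-0100(✓)  0-0110(✓)  00-000(✓)  000-00(✓)  000-10(✓)  0000-0(✓)  00001-(✓)  0001-0(✓)  010-00(✓)  0101-0(✓)  0101-1(✓)  01010-(✓)  01011-(✓)  0110-1  1-0000(✓)  1-0010(✓)  1-1001  1-1100  1-1111  10-000(✓)  10-001(✓)  10-011(✓)  10-100(✓)  10-101(✓)  100-00(✓)  100-01(✓)  1000-0(✓)  1000-1(✓)  10000-(✓)  10001-(✓)  10010-(✓)  101-00(✓)  101-01(✓)  101-11(✓)  1010-1(✓)  10100-(✓)  1011-1(✓)  10110-(✓)  11-111  1100-0(✓)
size-2^2 implicants → --0000  -0-000  -00-00  -000-0  -0001-  0-0-00  0-01-0  000--0  0101--  1-00-0  10--00(✓)  10--01(✓)  10-0-1  10-00-(✓)  10-10-(✓)  100-0-(✓)  1000--  101--1  101-0-(✓)
size-2^3 implicants → 10--0-
Unchecked terms (primes): --0000, -0-000, -00-00, -000-0, -0001-, -01111, -10111, -11001, 0-0-00, 0-01-0, 000--0, 0101--, 0110-1, 1-00-0, 1-1001, 1-1100, 1-1111, 10--0-, 10-0-1, 1000--, 101--1, 11-111
Minterm coverage:
  m2 ⊆ -000-0,-0001-,000--0
  m3 ⊆ -0001- [E]
  m4 ⊆ -00-00,0-0-00,0-01-0,000--0
  m6 ⊆ 0-01-0,000--0
  m15 ⊆ -01111 [E]
  m16 ⊆ --0000,0-0-00
  m20 ⊆ 0-0-00,0-01-0,0101--
  m21 ⊆ 0101-- [E]
  m22 ⊆ 0-01-0,0101--
  m23 ⊆ -10111,0101--
  m25 ⊆ -11001,0110-1
  m27 ⊆ 0110-1 [E]
  m32 ⊆ --0000,-0-000,-00-00,-000-0,1-00-0,10--0-,1000--
  m33 ⊆ 10--0-,10-0-1,1000--
  m34 ⊆ -000-0,-0001-,1-00-0,1000--
  m35 ⊆ -0001-,10-0-1,1000--
  m36 ⊆ -00-00,10--0-
  m37 ⊆ 10--0- [E]
  m40 ⊆ -0-000,10--0-
  m44 ⊆ 1-1100,10--0-
  m45 ⊆ 10--0-,101--1
  m47 ⊆ -01111,1-1111,101--1
  m48 ⊆ --0000,1-00-0
  m50 ⊆ 1-00-0 [E]
  m55 ⊆ -10111,11-111
  m57 ⊆ -11001,1-1001
  m60 ⊆ 1-1100 [E]
  m63 ⊆ 1-1111,11-111
E = {-0001-, -01111, 0101--, 0110-1, 1-00-0, 1-1100, 10--0-}
Petrick residual → --0000, -11001, 0-01-0, 11-111
Cover = c'd'e'f' + b'c'd'e + b'cdef + bcd'e'f + a'c'df' + a'bc'd + a'bcd'f + ac'd'f' + acde'f' + ab'e' + abdef  |cover|=11

11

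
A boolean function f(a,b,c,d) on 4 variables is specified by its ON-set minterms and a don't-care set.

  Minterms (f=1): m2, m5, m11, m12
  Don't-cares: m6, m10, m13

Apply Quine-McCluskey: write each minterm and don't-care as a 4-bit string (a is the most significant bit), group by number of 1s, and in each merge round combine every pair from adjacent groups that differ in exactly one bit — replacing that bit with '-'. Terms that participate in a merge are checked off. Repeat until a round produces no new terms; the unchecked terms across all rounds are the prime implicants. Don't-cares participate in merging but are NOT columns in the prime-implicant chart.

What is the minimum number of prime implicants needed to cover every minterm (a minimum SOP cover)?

4

[col 0] 0010*, 0101*, 0110*, 1010*, 1011*, 1100*, 1101*
[col 1] -010, -101, 0-10, 101-, 110-
Prime implicants: -010, -101, 0-10, 101-, 110-
PI chart (minterm → PIs covering it):
  2 | -010,0-10
  5 | -101  (sole → essential)
  11 | 101-  (sole → essential)
  12 | 110-  (sole → essential)
Essential prime implicants: -101, 101-, 110-
Petrick residual → -010
Minimum SOP uses 4 PIs: b'cd' + bc'd + ab'c + abc'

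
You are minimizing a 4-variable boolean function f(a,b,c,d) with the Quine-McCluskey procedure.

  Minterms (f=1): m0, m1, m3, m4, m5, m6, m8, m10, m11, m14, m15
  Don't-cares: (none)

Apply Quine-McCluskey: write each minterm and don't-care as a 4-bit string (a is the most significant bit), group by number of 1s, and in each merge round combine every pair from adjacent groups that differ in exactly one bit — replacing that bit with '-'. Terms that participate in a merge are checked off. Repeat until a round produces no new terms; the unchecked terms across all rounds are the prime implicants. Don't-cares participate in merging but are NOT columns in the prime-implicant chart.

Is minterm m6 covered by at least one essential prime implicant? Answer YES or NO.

NO

size-2^0 implicants → 0000(✓)  0001(✓)  0011(✓)  0100(✓)  0101(✓)  0110(✓)  1000(✓)  1010(✓)  1011(✓)  1110(✓)  1111(✓)
size-2^1 implicants → -000  -011  -110  0-00(✓)  0-01(✓)  00-1  000-(✓)  01-0  010-(✓)  1-10(✓)  1-11(✓)  10-0  101-(✓)  111-(✓)
size-2^2 implicants → 0-0-  1-1-
Unchecked terms (primes): -000, -011, -110, 0-0-, 00-1, 01-0, 1-1-, 10-0
Minterm coverage:
  m0 ⊆ -000,0-0-
  m1 ⊆ 0-0-,00-1
  m3 ⊆ -011,00-1
  m4 ⊆ 0-0-,01-0
  m5 ⊆ 0-0- [E]
  m6 ⊆ -110,01-0
  m8 ⊆ -000,10-0
  m10 ⊆ 1-1-,10-0
  m11 ⊆ -011,1-1-
  m14 ⊆ -110,1-1-
  m15 ⊆ 1-1- [E]
E = {0-0-, 1-1-}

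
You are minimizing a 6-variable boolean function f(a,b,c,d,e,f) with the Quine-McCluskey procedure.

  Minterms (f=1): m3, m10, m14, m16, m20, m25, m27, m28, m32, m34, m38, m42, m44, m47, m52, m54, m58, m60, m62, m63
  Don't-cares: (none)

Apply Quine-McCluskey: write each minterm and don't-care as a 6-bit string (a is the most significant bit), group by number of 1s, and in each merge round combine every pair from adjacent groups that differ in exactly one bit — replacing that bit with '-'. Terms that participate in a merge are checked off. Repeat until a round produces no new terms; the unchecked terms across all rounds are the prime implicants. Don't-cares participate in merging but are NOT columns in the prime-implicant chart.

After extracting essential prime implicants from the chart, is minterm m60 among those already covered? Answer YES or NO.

YES

size-2^0 implicants → 000011  001010(✓)  001110(✓)  010000(✓)  010100(✓)  011001(✓)  011011(✓)  011100(✓)  100000(✓)  100010(✓)  100110(✓)  101010(✓)  101100(✓)  101111(✓)  110100(✓)  110110(✓)  111010(✓)  111100(✓)  111110(✓)  111111(✓)
size-2^1 implicants → -01010  -10100(✓)  -11100(✓)  001-10  01-100(✓)  010-00  0110-1  1-0110  1-1010  1-1100  1-1111  10-010  100-10  1000-0  11-100(✓)  11-110(✓)  1101-0(✓)  111-10  1111-0(✓)  11111-
size-2^2 implicants → -1-100  11-1-0
Unchecked terms (primes): -01010, -1-100, 000011, 001-10, 010-00, 0110-1, 1-0110, 1-1010, 1-1100, 1-1111, 10-010, 100-10, 1000-0, 11-1-0, 111-10, 11111-
Minterm coverage:
  m3 ⊆ 000011 [E]
  m10 ⊆ -01010,001-10
  m14 ⊆ 001-10 [E]
  m16 ⊆ 010-00 [E]
  m20 ⊆ -1-100,010-00
  m25 ⊆ 0110-1 [E]
  m27 ⊆ 0110-1 [E]
  m28 ⊆ -1-100 [E]
  m32 ⊆ 1000-0 [E]
  m34 ⊆ 10-010,100-10,1000-0
  m38 ⊆ 1-0110,100-10
  m42 ⊆ -01010,1-1010,10-010
  m44 ⊆ 1-1100 [E]
  m47 ⊆ 1-1111 [E]
  m52 ⊆ -1-100,11-1-0
  m54 ⊆ 1-0110,11-1-0
  m58 ⊆ 1-1010,111-10
  m60 ⊆ -1-100,1-1100,11-1-0
  m62 ⊆ 11-1-0,111-10,11111-
  m63 ⊆ 1-1111,11111-
E = {-1-100, 000011, 001-10, 010-00, 0110-1, 1-1100, 1-1111, 1000-0}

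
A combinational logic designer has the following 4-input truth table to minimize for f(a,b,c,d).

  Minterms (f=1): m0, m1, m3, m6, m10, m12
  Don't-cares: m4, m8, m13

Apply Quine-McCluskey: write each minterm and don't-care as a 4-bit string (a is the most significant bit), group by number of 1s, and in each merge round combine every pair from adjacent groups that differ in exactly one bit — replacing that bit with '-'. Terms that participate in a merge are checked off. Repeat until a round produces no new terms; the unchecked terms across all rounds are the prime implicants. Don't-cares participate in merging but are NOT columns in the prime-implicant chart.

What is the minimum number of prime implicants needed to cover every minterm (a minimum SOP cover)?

4

size-2^0 implicants → 0000(✓)  0001(✓)  0011(✓)  0100(✓)  0110(✓)  1000(✓)  1010(✓)  1100(✓)  1101(✓)
size-2^1 implicants → -000(✓)  -100(✓)  0-00(✓)  00-1  000-  01-0  1-00(✓)  10-0  110-
size-2^2 implicants → --00
Unchecked terms (primes): --00, 00-1, 000-, 01-0, 10-0, 110-
Minterm coverage:
  m0 ⊆ --00,000-
  m1 ⊆ 00-1,000-
  m3 ⊆ 00-1 [E]
  m6 ⊆ 01-0 [E]
  m10 ⊆ 10-0 [E]
  m12 ⊆ --00,110-
E = {00-1, 01-0, 10-0}
Petrick residual → --00
Cover = c'd' + a'b'd + a'bd' + ab'd'  |cover|=4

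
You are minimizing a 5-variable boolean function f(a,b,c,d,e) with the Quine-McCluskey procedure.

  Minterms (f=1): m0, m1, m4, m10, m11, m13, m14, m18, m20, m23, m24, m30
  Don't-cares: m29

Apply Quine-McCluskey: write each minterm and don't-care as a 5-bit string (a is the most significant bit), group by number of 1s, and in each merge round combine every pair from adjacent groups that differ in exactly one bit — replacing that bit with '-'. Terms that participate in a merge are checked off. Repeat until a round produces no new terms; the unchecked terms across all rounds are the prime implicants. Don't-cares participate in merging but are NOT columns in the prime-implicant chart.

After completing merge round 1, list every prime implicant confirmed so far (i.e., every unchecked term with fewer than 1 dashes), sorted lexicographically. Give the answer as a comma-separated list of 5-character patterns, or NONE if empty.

10010, 10111, 11000

[col 0] 00000*, 00001*, 00100*, 01010*, 01011*, 01101*, 01110*, 10010, 10100*, 10111, 11000, 11101*, 11110*
[col 1] -0100, -1101, -1110, 00-00, 0000-, 01-10, 0101-
Prime implicants: -0100, -1101, -1110, 00-00, 0000-, 01-10, 0101-, 10010, 10111, 11000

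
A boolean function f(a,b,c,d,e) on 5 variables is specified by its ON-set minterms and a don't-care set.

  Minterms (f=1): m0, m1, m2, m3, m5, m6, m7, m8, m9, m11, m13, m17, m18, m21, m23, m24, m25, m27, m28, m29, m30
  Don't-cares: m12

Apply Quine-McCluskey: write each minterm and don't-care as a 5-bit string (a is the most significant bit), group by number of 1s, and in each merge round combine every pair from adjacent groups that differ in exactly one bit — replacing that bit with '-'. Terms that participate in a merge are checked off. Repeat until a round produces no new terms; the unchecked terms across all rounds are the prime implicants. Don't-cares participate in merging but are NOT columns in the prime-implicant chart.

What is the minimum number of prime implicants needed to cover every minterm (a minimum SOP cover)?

Round 0: 00000✓ 00001✓ 00010✓ 00011✓ 00101✓ 00110✓ 00111✓ 01000✓ 01001✓ 01011✓ 01100✓ 01101✓ 10001✓ 10010✓ 10101✓ 10111✓ 11000✓ 11001✓ 11011✓ 11100✓ 11101✓ 11110✓
Round 1: -0001✓ -0010 -0101✓ -0111✓ -1000✓ -1001✓ -1011✓ -1100✓ -1101✓ 0-000✓ 0-001✓ 0-011✓ 0-101✓ 00-01✓ 00-10✓ 00-11✓ 000-0✓ 000-1✓ 0000-✓ 0001-✓ 001-1✓ 0011-✓ 01-00✓ 01-01✓ 010-1✓ 0100-✓ 0110-✓ 1-001✓ 1-101✓ 10-01✓ 101-1✓ 11-00✓ 11-01✓ 110-1✓ 1100-✓ 111-0 1110-✓
Round 2: --001✓ --101✓ -0-01✓ -01-1 -1-00✓ -1-01✓ -10-1 -100-✓ -110-✓ 0--01✓ 0-0-1 0-00- 00--1 00-1- 000-- 01-0-✓ 1--01✓ 11-0-✓
Round 3: ---01 -1-0-
PIs = {---01, -0010, -01-1, -1-0-, -10-1, 0-0-1, 0-00-, 00--1, 00-1-, 000--, 111-0}
Coverage chart:
  m0: 0-00-,000--
  m1: ---01,0-0-1,0-00-,00--1,000--
  m2: -0010,00-1-,000--
  m3: 0-0-1,00--1,00-1-,000--
  m5: ---01,-01-1,00--1
  m6: 00-1- ←essential
  m7: -01-1,00--1,00-1-
  m8: -1-0-,0-00-
  m9: ---01,-1-0-,-10-1,0-0-1,0-00-
  m11: -10-1,0-0-1
  m13: ---01,-1-0-
  m17: ---01 ←essential
  m18: -0010 ←essential
  m21: ---01,-01-1
  m23: -01-1 ←essential
  m24: -1-0- ←essential
  m25: ---01,-1-0-,-10-1
  m27: -10-1 ←essential
  m28: -1-0-,111-0
  m29: ---01,-1-0-
  m30: 111-0 ←essential
Essential: ---01, -0010, -01-1, -1-0-, -10-1, 00-1-, 111-0
Petrick residual → 0-00-
Min cover (8 terms): d'e + b'c'de' + b'ce + bd' + bc'e + a'c'd' + a'b'd + abce'

8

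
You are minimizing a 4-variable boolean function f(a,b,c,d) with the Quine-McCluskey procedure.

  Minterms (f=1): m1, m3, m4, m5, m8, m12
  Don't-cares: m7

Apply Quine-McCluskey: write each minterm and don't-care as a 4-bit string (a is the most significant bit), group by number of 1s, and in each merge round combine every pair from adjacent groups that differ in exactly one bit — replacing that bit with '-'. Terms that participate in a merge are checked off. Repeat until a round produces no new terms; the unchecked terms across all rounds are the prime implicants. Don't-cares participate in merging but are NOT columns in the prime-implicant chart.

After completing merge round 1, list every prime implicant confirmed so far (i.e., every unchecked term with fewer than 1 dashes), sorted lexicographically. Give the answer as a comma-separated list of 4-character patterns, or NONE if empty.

Round 0: 0001✓ 0011✓ 0100✓ 0101✓ 0111✓ 1000✓ 1100✓
Round 1: -100 0-01✓ 0-11✓ 00-1✓ 01-1✓ 010- 1-00
Round 2: 0--1
PIs = {-100, 0--1, 010-, 1-00}

NONE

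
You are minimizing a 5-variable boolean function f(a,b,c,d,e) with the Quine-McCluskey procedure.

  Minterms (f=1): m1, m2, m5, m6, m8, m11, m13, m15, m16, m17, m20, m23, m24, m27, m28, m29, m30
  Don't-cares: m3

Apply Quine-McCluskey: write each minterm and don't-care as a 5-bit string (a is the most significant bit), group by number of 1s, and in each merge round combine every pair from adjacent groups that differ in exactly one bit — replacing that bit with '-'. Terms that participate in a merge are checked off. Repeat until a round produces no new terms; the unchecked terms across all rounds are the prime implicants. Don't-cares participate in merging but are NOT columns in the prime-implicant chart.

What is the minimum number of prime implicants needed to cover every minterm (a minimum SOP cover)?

10

size-2^0 implicants → 00001(✓)  00010(✓)  00011(✓)  00101(✓)  00110(✓)  01000(✓)  01011(✓)  01101(✓)  01111(✓)  10000(✓)  10001(✓)  10100(✓)  10111  11000(✓)  11011(✓)  11100(✓)  11101(✓)  11110(✓)
size-2^1 implicants → -0001  -1000  -1011  -1101  0-011  0-101  00-01  00-10  000-1  0001-  01-11  011-1  1-000(✓)  1-100(✓)  10-00(✓)  1000-  11-00(✓)  111-0  1110-
size-2^2 implicants → 1--00
Unchecked terms (primes): -0001, -1000, -1011, -1101, 0-011, 0-101, 00-01, 00-10, 000-1, 0001-, 01-11, 011-1, 1--00, 1000-, 10111, 111-0, 1110-
Minterm coverage:
  m1 ⊆ -0001,00-01,000-1
  m2 ⊆ 00-10,0001-
  m5 ⊆ 0-101,00-01
  m6 ⊆ 00-10 [E]
  m8 ⊆ -1000 [E]
  m11 ⊆ -1011,0-011,01-11
  m13 ⊆ -1101,0-101,011-1
  m15 ⊆ 01-11,011-1
  m16 ⊆ 1--00,1000-
  m17 ⊆ -0001,1000-
  m20 ⊆ 1--00 [E]
  m23 ⊆ 10111 [E]
  m24 ⊆ -1000,1--00
  m27 ⊆ -1011 [E]
  m28 ⊆ 1--00,111-0,1110-
  m29 ⊆ -1101,1110-
  m30 ⊆ 111-0 [E]
E = {-1000, -1011, 00-10, 1--00, 10111, 111-0}
Petrick residual → -0001, -1101, 0-101, 01-11
Cover = b'c'd'e + bc'd'e' + bc'de + bcd'e + a'cd'e + a'b'de' + a'bde + ad'e' + ab'cde + abce'  |cover|=10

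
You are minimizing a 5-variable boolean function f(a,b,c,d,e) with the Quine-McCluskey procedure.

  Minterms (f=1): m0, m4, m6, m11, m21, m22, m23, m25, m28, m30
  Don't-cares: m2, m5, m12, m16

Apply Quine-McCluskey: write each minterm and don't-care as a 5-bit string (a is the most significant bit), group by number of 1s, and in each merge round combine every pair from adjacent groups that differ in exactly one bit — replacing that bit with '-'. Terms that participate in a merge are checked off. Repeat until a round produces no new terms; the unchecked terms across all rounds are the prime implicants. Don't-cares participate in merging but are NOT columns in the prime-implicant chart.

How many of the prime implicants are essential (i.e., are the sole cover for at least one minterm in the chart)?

Round 0: 00000✓ 00010✓ 00100✓ 00101✓ 00110✓ 01011 01100✓ 10000✓ 10101✓ 10110✓ 10111✓ 11001 11100✓ 11110✓
Round 1: -0000 -0101 -0110 -1100 0-100 00-00✓ 00-10✓ 000-0✓ 001-0✓ 0010- 1-110 101-1 1011- 111-0
Round 2: 00--0
PIs = {-0000, -0101, -0110, -1100, 0-100, 00--0, 0010-, 01011, 1-110, 101-1, 1011-, 11001, 111-0}
Coverage chart:
  m0: -0000,00--0
  m4: 0-100,00--0,0010-
  m6: -0110,00--0
  m11: 01011 ←essential
  m21: -0101,101-1
  m22: -0110,1-110,1011-
  m23: 101-1,1011-
  m25: 11001 ←essential
  m28: -1100,111-0
  m30: 1-110,111-0
Essential: 01011, 11001

2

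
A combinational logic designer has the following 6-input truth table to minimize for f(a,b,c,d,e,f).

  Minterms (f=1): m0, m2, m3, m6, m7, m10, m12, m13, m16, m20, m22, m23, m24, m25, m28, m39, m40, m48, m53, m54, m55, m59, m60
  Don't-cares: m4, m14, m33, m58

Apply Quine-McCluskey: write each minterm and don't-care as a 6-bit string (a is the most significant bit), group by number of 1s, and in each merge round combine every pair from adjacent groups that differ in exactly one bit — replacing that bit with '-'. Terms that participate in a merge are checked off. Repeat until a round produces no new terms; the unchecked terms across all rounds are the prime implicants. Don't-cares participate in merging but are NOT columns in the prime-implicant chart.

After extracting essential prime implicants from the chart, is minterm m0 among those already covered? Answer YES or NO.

[col 0] 000000*, 000010*, 000011*, 000100*, 000110*, 000111*, 001010*, 001100*, 001101*, 001110*, 010000*, 010100*, 010110*, 010111*, 011000*, 011001*, 011100*, 100001, 100111*, 101000, 110000*, 110101*, 110110*, 110111*, 111010*, 111011*, 111100*
[col 1] -00111*, -10000, -10110*, -10111*, -11100, 0-0000*, 0-0100*, 0-0110*, 0-0111*, 0-1100*, 00-010*, 00-100*, 00-110*, 000-00*, 000-10*, 000-11*, 0000-0*, 00001-*, 0001-0*, 00011-*, 001-10*, 0011-0*, 00110-, 01-000*, 01-100*, 010-00*, 0101-0*, 01011-*, 011-00*, 01100-, 1-0111*, 1101-1, 11011-*, 11101-
[col 2] --0111, -1011-, 0--100, 0-0-00, 0-01-0, 0-011-, 00--10, 00-1-0, 000--0, 000-1-, 01--00
Prime implicants: --0111, -10000, -1011-, -11100, 0--100, 0-0-00, 0-01-0, 0-011-, 00--10, 00-1-0, 000--0, 000-1-, 00110-, 01--00, 01100-, 100001, 101000, 1101-1, 11101-
PI chart (minterm → PIs covering it):
  0 | 0-0-00,000--0
  2 | 00--10,000--0,000-1-
  3 | 000-1-  (sole → essential)
  6 | 0-01-0,0-011-,00--10,00-1-0,000--0,000-1-
  7 | --0111,0-011-,000-1-
  10 | 00--10  (sole → essential)
  12 | 0--100,00-1-0,00110-
  13 | 00110-  (sole → essential)
  16 | -10000,0-0-00,01--00
  20 | 0--100,0-0-00,0-01-0,01--00
  22 | -1011-,0-01-0,0-011-
  23 | --0111,-1011-,0-011-
  24 | 01--00,01100-
  25 | 01100-  (sole → essential)
  28 | -11100,0--100,01--00
  39 | --0111  (sole → essential)
  40 | 101000  (sole → essential)
  48 | -10000  (sole → essential)
  53 | 1101-1  (sole → essential)
  54 | -1011-  (sole → essential)
  55 | --0111,-1011-,1101-1
  59 | 11101-  (sole → essential)
  60 | -11100  (sole → essential)
Essential prime implicants: --0111, -10000, -1011-, -11100, 00--10, 000-1-, 00110-, 01100-, 101000, 1101-1, 11101-

NO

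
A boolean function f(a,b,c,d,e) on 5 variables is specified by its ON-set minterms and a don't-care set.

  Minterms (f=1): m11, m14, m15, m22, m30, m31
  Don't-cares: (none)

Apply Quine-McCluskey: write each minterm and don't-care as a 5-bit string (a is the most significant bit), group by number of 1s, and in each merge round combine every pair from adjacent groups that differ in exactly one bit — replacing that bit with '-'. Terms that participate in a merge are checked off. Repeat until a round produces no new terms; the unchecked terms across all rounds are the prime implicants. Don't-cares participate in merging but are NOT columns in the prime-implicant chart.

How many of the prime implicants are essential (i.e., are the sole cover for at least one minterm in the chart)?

size-2^0 implicants → 01011(✓)  01110(✓)  01111(✓)  10110(✓)  11110(✓)  11111(✓)
size-2^1 implicants → -1110(✓)  -1111(✓)  01-11  0111-(✓)  1-110  1111-(✓)
size-2^2 implicants → -111-
Unchecked terms (primes): -111-, 01-11, 1-110
Minterm coverage:
  m11 ⊆ 01-11 [E]
  m14 ⊆ -111- [E]
  m15 ⊆ -111-,01-11
  m22 ⊆ 1-110 [E]
  m30 ⊆ -111-,1-110
  m31 ⊆ -111- [E]
E = {-111-, 01-11, 1-110}

3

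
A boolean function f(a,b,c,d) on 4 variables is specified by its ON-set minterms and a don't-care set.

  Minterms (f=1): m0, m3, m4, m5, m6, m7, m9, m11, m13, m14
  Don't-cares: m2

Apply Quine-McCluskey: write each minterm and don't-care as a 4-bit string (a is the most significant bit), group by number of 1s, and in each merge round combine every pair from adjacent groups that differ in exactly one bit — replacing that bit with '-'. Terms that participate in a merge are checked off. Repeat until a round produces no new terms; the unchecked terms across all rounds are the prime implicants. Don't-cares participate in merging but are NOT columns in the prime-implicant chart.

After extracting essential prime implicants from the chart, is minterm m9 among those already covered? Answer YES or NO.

size-2^0 implicants → 0000(✓)  0010(✓)  0011(✓)  0100(✓)  0101(✓)  0110(✓)  0111(✓)  1001(✓)  1011(✓)  1101(✓)  1110(✓)
size-2^1 implicants → -011  -101  -110  0-00(✓)  0-10(✓)  0-11(✓)  00-0(✓)  001-(✓)  01-0(✓)  01-1(✓)  010-(✓)  011-(✓)  1-01  10-1
size-2^2 implicants → 0--0  0-1-  01--
Unchecked terms (primes): -011, -101, -110, 0--0, 0-1-, 01--, 1-01, 10-1
Minterm coverage:
  m0 ⊆ 0--0 [E]
  m3 ⊆ -011,0-1-
  m4 ⊆ 0--0,01--
  m5 ⊆ -101,01--
  m6 ⊆ -110,0--0,0-1-,01--
  m7 ⊆ 0-1-,01--
  m9 ⊆ 1-01,10-1
  m11 ⊆ -011,10-1
  m13 ⊆ -101,1-01
  m14 ⊆ -110 [E]
E = {-110, 0--0}

NO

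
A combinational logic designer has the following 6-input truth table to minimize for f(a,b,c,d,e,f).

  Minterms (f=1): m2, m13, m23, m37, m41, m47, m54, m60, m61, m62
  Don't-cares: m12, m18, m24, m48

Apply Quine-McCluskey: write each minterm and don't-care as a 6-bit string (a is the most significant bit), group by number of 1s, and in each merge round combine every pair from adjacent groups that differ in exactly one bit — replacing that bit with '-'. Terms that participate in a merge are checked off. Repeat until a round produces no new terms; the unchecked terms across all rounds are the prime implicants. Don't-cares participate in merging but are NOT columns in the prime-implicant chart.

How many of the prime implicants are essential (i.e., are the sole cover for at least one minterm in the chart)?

8

[col 0] 000010*, 001100*, 001101*, 010010*, 010111, 011000, 100101, 101001, 101111, 110000, 110110*, 111100*, 111101*, 111110*
[col 1] 0-0010, 00110-, 11-110, 1111-0, 11110-
Prime implicants: 0-0010, 00110-, 010111, 011000, 100101, 101001, 101111, 11-110, 110000, 1111-0, 11110-
PI chart (minterm → PIs covering it):
  2 | 0-0010  (sole → essential)
  13 | 00110-  (sole → essential)
  23 | 010111  (sole → essential)
  37 | 100101  (sole → essential)
  41 | 101001  (sole → essential)
  47 | 101111  (sole → essential)
  54 | 11-110  (sole → essential)
  60 | 1111-0,11110-
  61 | 11110-  (sole → essential)
  62 | 11-110,1111-0
Essential prime implicants: 0-0010, 00110-, 010111, 100101, 101001, 101111, 11-110, 11110-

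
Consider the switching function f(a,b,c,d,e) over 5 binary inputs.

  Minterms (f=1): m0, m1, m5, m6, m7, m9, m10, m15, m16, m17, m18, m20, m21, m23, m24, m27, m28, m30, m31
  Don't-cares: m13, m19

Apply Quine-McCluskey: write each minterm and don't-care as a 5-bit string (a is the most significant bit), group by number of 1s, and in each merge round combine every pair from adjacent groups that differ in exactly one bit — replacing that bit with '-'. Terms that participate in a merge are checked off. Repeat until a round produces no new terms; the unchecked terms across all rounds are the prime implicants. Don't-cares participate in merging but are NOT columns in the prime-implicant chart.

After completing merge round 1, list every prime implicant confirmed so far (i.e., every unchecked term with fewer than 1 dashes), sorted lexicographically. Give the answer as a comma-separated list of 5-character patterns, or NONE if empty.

size-2^0 implicants → 00000(✓)  00001(✓)  00101(✓)  00110(✓)  00111(✓)  01001(✓)  01010  01101(✓)  01111(✓)  10000(✓)  10001(✓)  10010(✓)  10011(✓)  10100(✓)  10101(✓)  10111(✓)  11000(✓)  11011(✓)  11100(✓)  11110(✓)  11111(✓)
size-2^1 implicants → -0000(✓)  -0001(✓)  -0101(✓)  -0111(✓)  -1111(✓)  0-001(✓)  0-101(✓)  0-111(✓)  00-01(✓)  0000-(✓)  001-1(✓)  0011-  01-01(✓)  011-1(✓)  1-000(✓)  1-011(✓)  1-100(✓)  1-111(✓)  10-00(✓)  10-01(✓)  10-11(✓)  100-0(✓)  100-1(✓)  1000-(✓)  1001-(✓)  101-1(✓)  1010-(✓)  11-00(✓)  11-11(✓)  111-0  1111-
size-2^2 implicants → --111  -0-01  -000-  -01-1  0--01  0-1-1  1--00  1--11  10--1  10-0-  100--
Unchecked terms (primes): --111, -0-01, -000-, -01-1, 0--01, 0-1-1, 0011-, 01010, 1--00, 1--11, 10--1, 10-0-, 100--, 111-0, 1111-

01010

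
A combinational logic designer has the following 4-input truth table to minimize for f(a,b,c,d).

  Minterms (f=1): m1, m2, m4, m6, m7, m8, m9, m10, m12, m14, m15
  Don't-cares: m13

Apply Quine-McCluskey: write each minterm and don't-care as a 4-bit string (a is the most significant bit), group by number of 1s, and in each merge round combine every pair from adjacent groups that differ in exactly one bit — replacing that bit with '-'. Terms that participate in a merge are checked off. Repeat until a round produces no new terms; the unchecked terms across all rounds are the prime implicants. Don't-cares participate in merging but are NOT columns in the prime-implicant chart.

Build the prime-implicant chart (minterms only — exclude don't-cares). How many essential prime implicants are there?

size-2^0 implicants → 0001(✓)  0010(✓)  0100(✓)  0110(✓)  0111(✓)  1000(✓)  1001(✓)  1010(✓)  1100(✓)  1101(✓)  1110(✓)  1111(✓)
size-2^1 implicants → -001  -010(✓)  -100(✓)  -110(✓)  -111(✓)  0-10(✓)  01-0(✓)  011-(✓)  1-00(✓)  1-01(✓)  1-10(✓)  10-0(✓)  100-(✓)  11-0(✓)  11-1(✓)  110-(✓)  111-(✓)
size-2^2 implicants → --10  -1-0  -11-  1--0  1-0-  11--
Unchecked terms (primes): --10, -001, -1-0, -11-, 1--0, 1-0-, 11--
Minterm coverage:
  m1 ⊆ -001 [E]
  m2 ⊆ --10 [E]
  m4 ⊆ -1-0 [E]
  m6 ⊆ --10,-1-0,-11-
  m7 ⊆ -11- [E]
  m8 ⊆ 1--0,1-0-
  m9 ⊆ -001,1-0-
  m10 ⊆ --10,1--0
  m12 ⊆ -1-0,1--0,1-0-,11--
  m14 ⊆ --10,-1-0,-11-,1--0,11--
  m15 ⊆ -11-,11--
E = {--10, -001, -1-0, -11-}

4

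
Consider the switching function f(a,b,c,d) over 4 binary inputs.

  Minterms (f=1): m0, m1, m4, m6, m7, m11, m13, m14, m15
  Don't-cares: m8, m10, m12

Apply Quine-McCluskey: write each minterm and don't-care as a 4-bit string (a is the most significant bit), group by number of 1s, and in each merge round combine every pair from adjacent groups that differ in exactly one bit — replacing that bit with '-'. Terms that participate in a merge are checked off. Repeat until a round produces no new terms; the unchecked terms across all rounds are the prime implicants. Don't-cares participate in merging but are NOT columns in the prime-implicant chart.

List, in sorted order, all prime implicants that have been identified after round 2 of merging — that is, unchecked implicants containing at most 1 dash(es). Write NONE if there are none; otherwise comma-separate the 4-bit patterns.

000-

size-2^0 implicants → 0000(✓)  0001(✓)  0100(✓)  0110(✓)  0111(✓)  1000(✓)  1010(✓)  1011(✓)  1100(✓)  1101(✓)  1110(✓)  1111(✓)
size-2^1 implicants → -000(✓)  -100(✓)  -110(✓)  -111(✓)  0-00(✓)  000-  01-0(✓)  011-(✓)  1-00(✓)  1-10(✓)  1-11(✓)  10-0(✓)  101-(✓)  11-0(✓)  11-1(✓)  110-(✓)  111-(✓)
size-2^2 implicants → --00  -1-0  -11-  1--0  1-1-  11--
Unchecked terms (primes): --00, -1-0, -11-, 000-, 1--0, 1-1-, 11--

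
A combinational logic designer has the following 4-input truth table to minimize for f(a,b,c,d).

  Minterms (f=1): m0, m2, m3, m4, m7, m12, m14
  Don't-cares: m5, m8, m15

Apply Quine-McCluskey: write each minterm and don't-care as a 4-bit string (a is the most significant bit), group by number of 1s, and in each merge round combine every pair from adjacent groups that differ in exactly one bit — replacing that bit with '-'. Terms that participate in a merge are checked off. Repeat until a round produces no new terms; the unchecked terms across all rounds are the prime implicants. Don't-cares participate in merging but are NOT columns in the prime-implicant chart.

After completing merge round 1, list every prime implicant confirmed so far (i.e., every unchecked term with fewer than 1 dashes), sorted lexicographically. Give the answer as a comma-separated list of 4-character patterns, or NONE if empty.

Round 0: 0000✓ 0010✓ 0011✓ 0100✓ 0101✓ 0111✓ 1000✓ 1100✓ 1110✓ 1111✓
Round 1: -000✓ -100✓ -111 0-00✓ 0-11 00-0 001- 01-1 010- 1-00✓ 11-0 111-
Round 2: --00
PIs = {--00, -111, 0-11, 00-0, 001-, 01-1, 010-, 11-0, 111-}

NONE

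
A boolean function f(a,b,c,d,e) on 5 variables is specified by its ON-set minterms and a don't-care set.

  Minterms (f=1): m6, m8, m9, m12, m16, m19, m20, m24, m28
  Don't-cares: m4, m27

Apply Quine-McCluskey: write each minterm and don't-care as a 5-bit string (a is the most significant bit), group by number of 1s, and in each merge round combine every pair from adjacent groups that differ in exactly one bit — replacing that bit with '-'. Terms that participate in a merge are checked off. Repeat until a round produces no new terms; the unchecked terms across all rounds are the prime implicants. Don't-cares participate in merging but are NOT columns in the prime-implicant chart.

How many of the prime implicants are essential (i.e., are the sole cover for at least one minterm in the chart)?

4

Round 0: 00100✓ 00110✓ 01000✓ 01001✓ 01100✓ 10000✓ 10011✓ 10100✓ 11000✓ 11011✓ 11100✓
Round 1: -0100✓ -1000✓ -1100✓ 0-100✓ 001-0 01-00✓ 0100- 1-000✓ 1-011 1-100✓ 10-00✓ 11-00✓
Round 2: --100 -1-00 1--00
PIs = {--100, -1-00, 001-0, 0100-, 1--00, 1-011}
Coverage chart:
  m6: 001-0 ←essential
  m8: -1-00,0100-
  m9: 0100- ←essential
  m12: --100,-1-00
  m16: 1--00 ←essential
  m19: 1-011 ←essential
  m20: --100,1--00
  m24: -1-00,1--00
  m28: --100,-1-00,1--00
Essential: 001-0, 0100-, 1--00, 1-011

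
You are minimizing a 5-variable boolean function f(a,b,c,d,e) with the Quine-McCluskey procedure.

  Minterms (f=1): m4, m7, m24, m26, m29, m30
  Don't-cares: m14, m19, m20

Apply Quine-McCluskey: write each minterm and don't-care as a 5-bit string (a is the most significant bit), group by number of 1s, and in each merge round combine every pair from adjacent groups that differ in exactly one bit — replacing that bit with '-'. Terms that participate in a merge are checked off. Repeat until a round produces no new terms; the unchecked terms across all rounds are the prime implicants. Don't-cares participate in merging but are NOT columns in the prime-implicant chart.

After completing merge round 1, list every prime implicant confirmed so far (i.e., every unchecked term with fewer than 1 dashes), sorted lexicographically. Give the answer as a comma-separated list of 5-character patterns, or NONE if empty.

[col 0] 00100*, 00111, 01110*, 10011, 10100*, 11000*, 11010*, 11101, 11110*
[col 1] -0100, -1110, 11-10, 110-0
Prime implicants: -0100, -1110, 00111, 10011, 11-10, 110-0, 11101

00111, 10011, 11101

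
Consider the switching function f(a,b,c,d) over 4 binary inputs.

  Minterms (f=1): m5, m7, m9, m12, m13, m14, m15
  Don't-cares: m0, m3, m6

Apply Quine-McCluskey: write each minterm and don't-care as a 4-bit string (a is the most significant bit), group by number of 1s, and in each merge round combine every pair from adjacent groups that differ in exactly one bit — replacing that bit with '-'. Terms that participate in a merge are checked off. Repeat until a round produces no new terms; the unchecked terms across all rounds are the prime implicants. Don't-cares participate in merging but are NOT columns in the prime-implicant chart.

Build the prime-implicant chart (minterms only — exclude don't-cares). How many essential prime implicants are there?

size-2^0 implicants → 0000  0011(✓)  0101(✓)  0110(✓)  0111(✓)  1001(✓)  1100(✓)  1101(✓)  1110(✓)  1111(✓)
size-2^1 implicants → -101(✓)  -110(✓)  -111(✓)  0-11  01-1(✓)  011-(✓)  1-01  11-0(✓)  11-1(✓)  110-(✓)  111-(✓)
size-2^2 implicants → -1-1  -11-  11--
Unchecked terms (primes): -1-1, -11-, 0-11, 0000, 1-01, 11--
Minterm coverage:
  m5 ⊆ -1-1 [E]
  m7 ⊆ -1-1,-11-,0-11
  m9 ⊆ 1-01 [E]
  m12 ⊆ 11-- [E]
  m13 ⊆ -1-1,1-01,11--
  m14 ⊆ -11-,11--
  m15 ⊆ -1-1,-11-,11--
E = {-1-1, 1-01, 11--}

3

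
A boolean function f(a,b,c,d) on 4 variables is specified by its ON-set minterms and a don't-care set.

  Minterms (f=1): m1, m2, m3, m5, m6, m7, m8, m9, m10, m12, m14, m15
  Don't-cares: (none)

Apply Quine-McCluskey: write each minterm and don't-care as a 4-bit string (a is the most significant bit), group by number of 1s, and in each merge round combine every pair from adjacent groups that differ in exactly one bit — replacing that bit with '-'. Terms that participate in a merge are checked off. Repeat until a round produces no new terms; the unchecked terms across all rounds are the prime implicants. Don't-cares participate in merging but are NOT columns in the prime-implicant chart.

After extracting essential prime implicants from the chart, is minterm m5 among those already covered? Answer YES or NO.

YES

size-2^0 implicants → 0001(✓)  0010(✓)  0011(✓)  0101(✓)  0110(✓)  0111(✓)  1000(✓)  1001(✓)  1010(✓)  1100(✓)  1110(✓)  1111(✓)
size-2^1 implicants → -001  -010(✓)  -110(✓)  -111(✓)  0-01(✓)  0-10(✓)  0-11(✓)  00-1(✓)  001-(✓)  01-1(✓)  011-(✓)  1-00(✓)  1-10(✓)  10-0(✓)  100-  11-0(✓)  111-(✓)
size-2^2 implicants → --10  -11-  0--1  0-1-  1--0
Unchecked terms (primes): --10, -001, -11-, 0--1, 0-1-, 1--0, 100-
Minterm coverage:
  m1 ⊆ -001,0--1
  m2 ⊆ --10,0-1-
  m3 ⊆ 0--1,0-1-
  m5 ⊆ 0--1 [E]
  m6 ⊆ --10,-11-,0-1-
  m7 ⊆ -11-,0--1,0-1-
  m8 ⊆ 1--0,100-
  m9 ⊆ -001,100-
  m10 ⊆ --10,1--0
  m12 ⊆ 1--0 [E]
  m14 ⊆ --10,-11-,1--0
  m15 ⊆ -11- [E]
E = {-11-, 0--1, 1--0}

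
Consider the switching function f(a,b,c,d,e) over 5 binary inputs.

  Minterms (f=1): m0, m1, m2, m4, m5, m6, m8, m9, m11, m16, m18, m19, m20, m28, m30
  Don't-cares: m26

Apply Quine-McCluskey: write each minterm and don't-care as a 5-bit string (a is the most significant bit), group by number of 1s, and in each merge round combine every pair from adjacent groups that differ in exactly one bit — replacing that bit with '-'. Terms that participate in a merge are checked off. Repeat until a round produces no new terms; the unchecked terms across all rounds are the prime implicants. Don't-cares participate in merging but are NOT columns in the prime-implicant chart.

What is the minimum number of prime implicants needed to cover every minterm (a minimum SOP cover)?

7

size-2^0 implicants → 00000(✓)  00001(✓)  00010(✓)  00100(✓)  00101(✓)  00110(✓)  01000(✓)  01001(✓)  01011(✓)  10000(✓)  10010(✓)  10011(✓)  10100(✓)  11010(✓)  11100(✓)  11110(✓)
size-2^1 implicants → -0000(✓)  -0010(✓)  -0100(✓)  0-000(✓)  0-001(✓)  00-00(✓)  00-01(✓)  00-10(✓)  000-0(✓)  0000-(✓)  001-0(✓)  0010-(✓)  010-1  0100-(✓)  1-010  1-100  10-00(✓)  100-0(✓)  1001-  11-10  111-0
size-2^2 implicants → -0-00  -00-0  0-00-  00--0  00-0-
Unchecked terms (primes): -0-00, -00-0, 0-00-, 00--0, 00-0-, 010-1, 1-010, 1-100, 1001-, 11-10, 111-0
Minterm coverage:
  m0 ⊆ -0-00,-00-0,0-00-,00--0,00-0-
  m1 ⊆ 0-00-,00-0-
  m2 ⊆ -00-0,00--0
  m4 ⊆ -0-00,00--0,00-0-
  m5 ⊆ 00-0- [E]
  m6 ⊆ 00--0 [E]
  m8 ⊆ 0-00- [E]
  m9 ⊆ 0-00-,010-1
  m11 ⊆ 010-1 [E]
  m16 ⊆ -0-00,-00-0
  m18 ⊆ -00-0,1-010,1001-
  m19 ⊆ 1001- [E]
  m20 ⊆ -0-00,1-100
  m28 ⊆ 1-100,111-0
  m30 ⊆ 11-10,111-0
E = {0-00-, 00--0, 00-0-, 010-1, 1001-}
Petrick residual → -0-00, 111-0
Cover = b'd'e' + a'c'd' + a'b'e' + a'b'd' + a'bc'e + ab'c'd + abce'  |cover|=7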